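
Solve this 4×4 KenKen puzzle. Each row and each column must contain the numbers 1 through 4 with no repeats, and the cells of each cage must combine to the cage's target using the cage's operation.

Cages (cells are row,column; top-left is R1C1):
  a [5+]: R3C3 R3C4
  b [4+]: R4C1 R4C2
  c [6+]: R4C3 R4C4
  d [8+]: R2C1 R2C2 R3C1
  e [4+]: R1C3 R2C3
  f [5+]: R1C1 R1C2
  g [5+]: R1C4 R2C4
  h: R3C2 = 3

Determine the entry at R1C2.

4

H is a freebie; hence R3C2 = 3.
Column 2 now contains 3; hence R4C2 = 1.
1 is placed in row 4, which forces R4C1 = 3.
Column 1 already has 3; hence R1C1 = 1.
Cage f's pair has sum 5, which forces R1C2 = 4.
1 is placed in row 1, leaving R1C3 = 3.
Row 1 already has 3, so R1C4 = 2.
Column 1 already has 3, leaving R2C1 = 4.
The 3 cells of cage d must have sum 8, leaving R2C2 = 2.
Column 3 already has 3; hence R2C3 = 1.
Row 2 now contains 1, leaving R2C4 = 3.
Cage d has sum 8, which forces R3C1 = 2.
1 is placed in column 3; hence R3C3 = 4.
Row 3 now contains 4, so R3C4 = 1.
Column 3 already has 4, so R4C3 = 2.
Column 4 already has 2, leaving R4C4 = 4.
The full grid is 1 4 3 2 / 4 2 1 3 / 2 3 4 1 / 3 1 2 4.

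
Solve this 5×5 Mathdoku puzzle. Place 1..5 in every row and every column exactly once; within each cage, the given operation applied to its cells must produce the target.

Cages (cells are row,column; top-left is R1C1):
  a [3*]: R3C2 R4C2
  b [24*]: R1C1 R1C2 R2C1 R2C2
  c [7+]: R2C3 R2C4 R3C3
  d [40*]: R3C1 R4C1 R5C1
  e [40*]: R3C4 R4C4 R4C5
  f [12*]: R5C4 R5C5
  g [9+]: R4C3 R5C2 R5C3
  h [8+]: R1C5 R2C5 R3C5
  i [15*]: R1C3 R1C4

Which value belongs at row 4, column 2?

1

The only place for 5 in column 2 is R5C2.
In row 5, 1 can only go at R5C3, so R5C3 = 1.
Column 3 already has 1, which forces R4C3 = 3.
Column 3 already has 3, which forces R1C3 = 5.
Cage i's pair has product 15, which forces R1C4 = 3.
The 3 cells of cage c must have sum 7, leaving R2C4 = 1.
Cage a needs two cells with product 3; hence R3C2 = 3.
Row 4 now contains 3, leaving R4C2 = 1.
Column 4 already has 3, which forces R5C4 = 4.
Row 5 already has 4; hence R5C5 = 3.
The 4 cells of cage b must have product 24; hence R1C1 = 1.
Row 1 now contains 1, which forces R1C5 = 2.
The 4 cells of cage b must have product 24, so R2C1 = 3.
2 is placed in column 5, which forces R2C5 = 5.
Column 5 already has 5; hence R3C5 = 1.
Cage e needs product 40, which forces R4C5 = 4.
Row 5 already has 4, so R5C1 = 2.
Row 1 already has 2; hence R1C2 = 4.
Cage b has product 24, leaving R2C2 = 2.
2 is placed in row 2, leaving R2C3 = 4.
Cage d has product 40, leaving R3C1 = 4.
Column 3 already has 4, leaving R3C3 = 2.
Row 3 now contains 2, leaving R3C4 = 5.
Row 4 now contains 4, so R4C1 = 5.
5 is placed in column 4; hence R4C4 = 2.
The full grid is 1 4 5 3 2 / 3 2 4 1 5 / 4 3 2 5 1 / 5 1 3 2 4 / 2 5 1 4 3.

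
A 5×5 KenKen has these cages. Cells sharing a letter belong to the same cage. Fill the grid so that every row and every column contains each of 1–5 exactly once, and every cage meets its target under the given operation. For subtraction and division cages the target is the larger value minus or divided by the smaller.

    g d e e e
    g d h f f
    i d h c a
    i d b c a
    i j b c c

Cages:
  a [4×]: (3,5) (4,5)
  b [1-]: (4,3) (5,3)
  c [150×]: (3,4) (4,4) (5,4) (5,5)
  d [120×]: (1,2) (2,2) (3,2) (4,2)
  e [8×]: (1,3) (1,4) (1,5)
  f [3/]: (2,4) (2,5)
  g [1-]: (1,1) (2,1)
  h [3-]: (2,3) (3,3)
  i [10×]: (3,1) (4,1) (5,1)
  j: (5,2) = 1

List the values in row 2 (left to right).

Cage j is given, so (5,2) = 1.
Cage c has product 150; hence (5,5) = 5.
5 is placed in row 5, which forces (5,1) = 2.
Row 5 already has 2, leaving (5,4) = 3.
3 is placed in column 4, leaving (2,4) = 1.
Cage f needs two cells with quotient 3, leaving (2,5) = 3.
3 is placed in row 5, so (5,3) = 4.
The only place for 3 in row 3 is (3,2).
The only place for 3 in row 1 is (1,1).
Cage g's pair has difference 1, which forces (2,1) = 4.
The only place for 5 in row 1 is (1,2).
5 is placed in column 2, so (2,2) = 2.
Row 2 now contains 2, leaving (2,3) = 5.
Column 3 now contains 5, leaving (3,3) = 2.
Row 3 already has 2; hence (3,4) = 5.
Cage d has product 120, which forces (4,2) = 4.
Column 3 now contains 5, so (4,3) = 3.
Column 4 already has 5, leaving (4,4) = 2.
4 is placed in row 4, so (4,5) = 1.
Column 3 already has 2; hence (1,3) = 1.
Column 4 already has 2, leaving (1,4) = 4.
Cage e needs product 8, so (1,5) = 2.
5 is placed in row 3, which forces (3,1) = 1.
Column 5 now contains 1, which forces (3,5) = 4.
Row 4 already has 1, so (4,1) = 5.
Filled in: 3 5 1 4 2 / 4 2 5 1 3 / 1 3 2 5 4 / 5 4 3 2 1 / 2 1 4 3 5.

4 2 5 1 3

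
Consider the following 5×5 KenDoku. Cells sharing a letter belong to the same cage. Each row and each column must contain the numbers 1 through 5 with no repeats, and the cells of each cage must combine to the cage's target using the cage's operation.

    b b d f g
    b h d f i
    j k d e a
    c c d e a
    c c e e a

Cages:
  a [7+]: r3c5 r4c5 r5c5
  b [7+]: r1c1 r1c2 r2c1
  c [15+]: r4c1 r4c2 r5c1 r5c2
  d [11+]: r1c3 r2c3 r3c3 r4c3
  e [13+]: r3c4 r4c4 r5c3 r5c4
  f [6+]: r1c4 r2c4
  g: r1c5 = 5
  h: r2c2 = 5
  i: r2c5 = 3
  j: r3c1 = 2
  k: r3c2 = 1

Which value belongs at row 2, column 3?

1

Cage g is a single given cell, so r1c5 = 5.
Cage h is a single given cell; hence r2c2 = 5.
I is a freebie, so r2c5 = 3.
Cage j is a single given cell, which forces r3c1 = 2.
K is a freebie, which forces r3c2 = 1.
Row 3 now contains 1, leaving r3c5 = 4.
The 3 cells of cage b must have sum 7, which forces r1c2 = 2.
Row 1 already has 2, so r1c4 = 4.
4 is placed in column 4, so r2c4 = 2.
Row 1 now contains 4, leaving r1c1 = 1.
Cage d needs sum 11, leaving r1c3 = 3.
The 3 cells of cage b must have sum 7, which forces r2c1 = 4.
Row 2 now contains 2, so r2c3 = 1.
Cage d needs sum 11; hence r3c3 = 5.
5 is placed in row 3; hence r3c4 = 3.
Cage d needs sum 11, which forces r4c3 = 2.
Row 4 already has 2; hence r4c5 = 1.
Cage e has sum 13; hence r5c3 = 4.
1 is placed in column 5, so r5c5 = 2.
Cage c needs sum 15, leaving r4c1 = 3.
The 4 cells of cage c must have sum 15, leaving r4c2 = 4.
Row 4 now contains 1, so r4c4 = 5.
Cage c has sum 15, so r5c1 = 5.
4 is placed in row 5, so r5c2 = 3.
Cage e has sum 13, so r5c4 = 1.
The full grid is 1 2 3 4 5 / 4 5 1 2 3 / 2 1 5 3 4 / 3 4 2 5 1 / 5 3 4 1 2.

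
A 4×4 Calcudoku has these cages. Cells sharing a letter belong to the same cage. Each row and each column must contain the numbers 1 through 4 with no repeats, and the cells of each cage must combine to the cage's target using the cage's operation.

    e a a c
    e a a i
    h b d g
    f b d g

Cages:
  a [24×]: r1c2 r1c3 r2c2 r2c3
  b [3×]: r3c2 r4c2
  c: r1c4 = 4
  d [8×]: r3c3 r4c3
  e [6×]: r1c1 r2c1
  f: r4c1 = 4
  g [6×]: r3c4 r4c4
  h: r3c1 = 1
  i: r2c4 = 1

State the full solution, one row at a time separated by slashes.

C is a freebie, so r1c4 = 4.
Cage i is given, leaving r2c4 = 1.
Cage h is a single given cell; hence r3c1 = 1.
1 is placed in row 3; hence r3c2 = 3.
Row 3 now contains 3, so r3c4 = 2.
Cage f is a single given cell, leaving r4c1 = 4.
Column 2 now contains 3; hence r4c2 = 1.
4 is placed in row 4, leaving r4c3 = 2.
Column 4 already has 2, leaving r4c4 = 3.
Column 2 already has 1; hence r1c2 = 2.
Cage a needs product 24, leaving r1c3 = 1.
The 4 cells of cage a must have product 24, which forces r2c2 = 4.
Cage a has product 24, so r2c3 = 3.
Row 3 now contains 2, leaving r3c3 = 4.
Row 1 already has 2, so r1c1 = 3.
Row 2 now contains 3, so r2c1 = 2.

3 2 1 4 / 2 4 3 1 / 1 3 4 2 / 4 1 2 3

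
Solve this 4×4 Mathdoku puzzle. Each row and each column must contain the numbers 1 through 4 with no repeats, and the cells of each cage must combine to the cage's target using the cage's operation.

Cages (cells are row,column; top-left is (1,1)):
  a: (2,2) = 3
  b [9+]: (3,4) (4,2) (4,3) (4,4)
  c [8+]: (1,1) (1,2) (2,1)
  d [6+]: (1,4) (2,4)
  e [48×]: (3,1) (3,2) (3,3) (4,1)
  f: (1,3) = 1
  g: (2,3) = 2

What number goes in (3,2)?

Cage f is a single given cell, which forces (1,3) = 1.
A is a freebie, leaving (2,2) = 3.
G is a freebie; hence (2,3) = 2.
2 is placed in row 2, so (2,4) = 4.
Cage c needs sum 8; hence (1,1) = 3.
The 3 cells of cage c must have sum 8, so (1,2) = 4.
Column 4 already has 4, so (1,4) = 2.
Row 2 now contains 4, leaving (2,1) = 1.
1 is placed in column 1, so (3,1) = 4.
Row 3 now contains 4, so (3,3) = 3.
Row 3 now contains 3, so (3,4) = 1.
Column 1 already has 4, which forces (4,1) = 2.
Row 4 now contains 2; hence (4,2) = 1.
3 is placed in column 3, which forces (4,3) = 4.
Column 4 now contains 1, which forces (4,4) = 3.
Row 3 now contains 1; hence (3,2) = 2.
Completed grid: 3 4 1 2 / 1 3 2 4 / 4 2 3 1 / 2 1 4 3.

2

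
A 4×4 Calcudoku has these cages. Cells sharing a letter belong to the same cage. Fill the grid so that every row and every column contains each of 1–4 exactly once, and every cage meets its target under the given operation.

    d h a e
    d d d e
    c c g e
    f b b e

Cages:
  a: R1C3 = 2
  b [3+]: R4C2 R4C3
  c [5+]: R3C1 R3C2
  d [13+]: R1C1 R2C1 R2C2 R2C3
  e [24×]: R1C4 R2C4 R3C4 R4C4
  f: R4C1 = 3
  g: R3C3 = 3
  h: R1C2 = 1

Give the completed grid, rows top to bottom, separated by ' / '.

4 1 2 3 / 2 3 4 1 / 1 4 3 2 / 3 2 1 4

Cage d has sum 13, so R1C1 = 4.
H is a freebie, so R1C2 = 1.
A is a freebie, leaving R1C3 = 2.
2 is placed in row 1, so R1C4 = 3.
G is a freebie; hence R3C3 = 3.
Cage f is a single given cell; hence R4C1 = 3.
1 is placed in column 2, leaving R4C2 = 2.
Column 3 now contains 2, which forces R4C3 = 1.
Row 4 already has 1, which forces R4C4 = 4.
Column 1 now contains 3; hence R2C1 = 2.
Cage d needs sum 13; hence R2C2 = 3.
3 is placed in column 3, leaving R2C3 = 4.
2 is placed in row 2, so R2C4 = 1.
Cage c needs two cells with sum 5, which forces R3C1 = 1.
Column 2 already has 2, leaving R3C2 = 4.
Column 4 already has 1, which forces R3C4 = 2.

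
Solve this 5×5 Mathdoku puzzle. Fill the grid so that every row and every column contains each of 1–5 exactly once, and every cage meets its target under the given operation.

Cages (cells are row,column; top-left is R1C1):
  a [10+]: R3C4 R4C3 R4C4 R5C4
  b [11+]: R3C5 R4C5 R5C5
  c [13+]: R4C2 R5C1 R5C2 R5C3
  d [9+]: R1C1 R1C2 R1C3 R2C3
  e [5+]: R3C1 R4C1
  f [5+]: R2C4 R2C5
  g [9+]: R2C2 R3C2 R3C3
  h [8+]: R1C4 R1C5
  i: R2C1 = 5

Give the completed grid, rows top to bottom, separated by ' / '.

Cage i is a single given cell; hence R2C1 = 5.
In column 5, 1 can only go at R2C5, so R2C5 = 1.
The two cells of cage f must have sum 5, which forces R2C4 = 4.
The only place for 3 in column 5 is R1C5.
3 is placed in row 1, so R1C4 = 5.
Cage d has sum 9, so R2C3 = 2.
Row 2 now contains 2, leaving R2C2 = 3.
Cage a needs sum 10, leaving R4C3 = 4.
4 is placed in column 3; hence R1C3 = 1.
1 is placed in column 3, so R3C3 = 5.
5 is placed in column 3, which forces R5C3 = 3.
Row 3 now contains 5, leaving R3C2 = 1.
1 is placed in column 2; hence R4C2 = 5.
Row 4 now contains 5, which forces R4C5 = 2.
Column 2 now contains 5, leaving R5C2 = 4.
Row 5 already has 4; hence R5C5 = 5.
Cage d has sum 9, leaving R1C1 = 4.
Column 2 already has 4, which forces R1C2 = 2.
Column 1 already has 4, which forces R3C1 = 2.
2 is placed in row 3, leaving R3C4 = 3.
Column 5 already has 2, leaving R3C5 = 4.
Column 4 now contains 3, so R4C4 = 1.
Row 5 already has 4, leaving R5C1 = 1.
Column 4 now contains 1, which forces R5C4 = 2.
Row 4 already has 1, which forces R4C1 = 3.

4 2 1 5 3 / 5 3 2 4 1 / 2 1 5 3 4 / 3 5 4 1 2 / 1 4 3 2 5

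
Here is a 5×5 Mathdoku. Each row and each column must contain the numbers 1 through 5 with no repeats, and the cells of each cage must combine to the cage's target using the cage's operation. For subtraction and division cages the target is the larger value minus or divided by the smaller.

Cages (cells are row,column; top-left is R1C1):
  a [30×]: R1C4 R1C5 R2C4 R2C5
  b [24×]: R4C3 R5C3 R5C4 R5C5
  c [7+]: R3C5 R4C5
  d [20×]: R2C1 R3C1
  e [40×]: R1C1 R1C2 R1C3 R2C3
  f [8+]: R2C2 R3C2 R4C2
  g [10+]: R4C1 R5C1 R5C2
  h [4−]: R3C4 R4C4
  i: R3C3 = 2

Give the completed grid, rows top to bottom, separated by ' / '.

Cage i is a single given cell, leaving R3C3 = 2.
In column 4, 4 can only go at R5C4, so R5C4 = 4.
Cage b needs product 24, leaving R5C5 = 2.
Column 1 needs a 3, and only R5C1 is open for it.
The 3 cells of cage g must have sum 10, leaving R4C1 = 2.
Cage b needs product 24, which forces R4C3 = 3.
3 is placed in row 4, which forces R4C5 = 4.
The 3 cells of cage g must have sum 10, which forces R5C2 = 5.
3 is placed in row 5, leaving R5C3 = 1.
Cage e needs product 40, so R1C1 = 1.
Cage e needs product 40; hence R1C2 = 2.
Column 5 already has 4, leaving R3C5 = 3.
5 is placed in column 2, which forces R4C2 = 1.
Row 4 now contains 1, which forces R4C4 = 5.
Column 4 already has 5, which forces R1C4 = 3.
3 is placed in column 5, which forces R1C5 = 5.
Cage f needs sum 8, so R2C2 = 3.
The 4 cells of cage a must have product 30, so R2C4 = 2.
The 4 cells of cage a must have product 30; hence R2C5 = 1.
Row 3 now contains 3, so R3C2 = 4.
Column 4 already has 5; hence R3C4 = 1.
Row 1 already has 5; hence R1C3 = 4.
Cage d's pair has product 20, so R2C1 = 4.
Cage e has product 40, so R2C3 = 5.
Row 3 already has 4, which forces R3C1 = 5.

1 2 4 3 5 / 4 3 5 2 1 / 5 4 2 1 3 / 2 1 3 5 4 / 3 5 1 4 2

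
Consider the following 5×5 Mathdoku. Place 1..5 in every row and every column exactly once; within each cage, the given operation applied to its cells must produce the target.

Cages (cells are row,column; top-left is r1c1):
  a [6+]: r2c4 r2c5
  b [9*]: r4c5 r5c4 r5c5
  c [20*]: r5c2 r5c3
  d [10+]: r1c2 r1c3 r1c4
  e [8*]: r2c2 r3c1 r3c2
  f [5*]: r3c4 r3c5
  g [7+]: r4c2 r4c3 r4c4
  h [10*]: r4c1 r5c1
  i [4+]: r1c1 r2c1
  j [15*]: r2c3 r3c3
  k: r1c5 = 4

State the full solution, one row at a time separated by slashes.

K is a freebie, so r1c5 = 4.
The 3 cells of cage b must have product 9; hence r4c5 = 3.
Cage b has product 9; hence r5c4 = 3.
The 3 cells of cage b must have product 9; hence r5c5 = 1.
Cage f needs two cells with product 5, so r3c4 = 1.
1 is placed in column 5, leaving r3c5 = 5.
The 3 cells of cage e must have product 8, leaving r2c2 = 1.
Cage j needs two cells with product 15; hence r2c3 = 5.
1 is placed in column 4, so r2c4 = 4.
Column 5 now contains 5, which forces r2c5 = 2.
5 is placed in row 3; hence r3c3 = 3.
Column 4 already has 4; hence r4c4 = 2.
Column 3 now contains 5, which forces r5c3 = 4.
Cage i needs two cells with sum 4, which forces r1c1 = 1.
Cage d has sum 10, which forces r1c2 = 3.
Column 3 already has 3, so r1c3 = 2.
2 is placed in column 4, which forces r1c4 = 5.
1 is placed in row 2, which forces r2c1 = 3.
Row 4 already has 2; hence r4c1 = 5.
Row 4 already has 2, so r4c2 = 4.
4 is placed in column 3, which forces r4c3 = 1.
Cage h's pair has product 10, which forces r5c1 = 2.
Row 5 already has 4, which forces r5c2 = 5.
Column 1 now contains 2, which forces r3c1 = 4.
Column 2 already has 4, so r3c2 = 2.

1 3 2 5 4 / 3 1 5 4 2 / 4 2 3 1 5 / 5 4 1 2 3 / 2 5 4 3 1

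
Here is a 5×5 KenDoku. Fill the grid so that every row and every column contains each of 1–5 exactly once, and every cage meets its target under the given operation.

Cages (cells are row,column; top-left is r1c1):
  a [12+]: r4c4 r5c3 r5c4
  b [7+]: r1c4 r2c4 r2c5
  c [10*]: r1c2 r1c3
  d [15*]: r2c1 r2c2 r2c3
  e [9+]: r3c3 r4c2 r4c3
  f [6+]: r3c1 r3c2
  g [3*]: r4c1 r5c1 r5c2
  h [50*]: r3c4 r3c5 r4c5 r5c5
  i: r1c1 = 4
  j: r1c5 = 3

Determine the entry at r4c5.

I is a freebie, which forces r1c1 = 4.
Cage j is given, leaving r1c5 = 3.
Cage h has product 50, so r3c4 = 5.
The 3 cells of cage g must have product 3, so r4c1 = 1.
The 3 cells of cage g must have product 3, which forces r5c1 = 3.
The 3 cells of cage g must have product 3, which forces r5c2 = 1.
Column 1 now contains 3, so r2c1 = 5.
Cage d needs product 15; hence r2c2 = 3.
The 3 cells of cage d must have product 15, so r2c3 = 1.
Column 1 already has 1, leaving r3c1 = 2.
Cage f's pair has sum 6, which forces r3c2 = 4.
4 is placed in row 3, so r3c3 = 3.
The 4 cells of cage h must have product 50, so r3c5 = 1.
Cage a has sum 12; hence r4c4 = 3.
Cage a needs sum 12; hence r5c3 = 5.
The 3 cells of cage a must have sum 12, which forces r5c4 = 4.
Row 5 already has 5, which forces r5c5 = 2.
Cage c's pair has product 10, which forces r1c2 = 5.
5 is placed in column 3, so r1c3 = 2.
Cage b has sum 7, so r1c4 = 1.
Column 4 already has 4; hence r2c4 = 2.
Column 5 already has 2, which forces r2c5 = 4.
Cage e has sum 9, which forces r4c2 = 2.
Cage e needs sum 9, which forces r4c3 = 4.
Column 5 already has 2, leaving r4c5 = 5.
Completed grid: 4 5 2 1 3 / 5 3 1 2 4 / 2 4 3 5 1 / 1 2 4 3 5 / 3 1 5 4 2.

5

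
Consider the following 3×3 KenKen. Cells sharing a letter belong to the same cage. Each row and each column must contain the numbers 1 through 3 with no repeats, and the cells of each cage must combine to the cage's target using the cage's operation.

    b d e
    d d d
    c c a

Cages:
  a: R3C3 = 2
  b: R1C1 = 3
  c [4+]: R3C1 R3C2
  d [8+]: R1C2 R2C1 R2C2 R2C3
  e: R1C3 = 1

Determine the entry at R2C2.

B is a freebie, so R1C1 = 3.
Cage d needs sum 8; hence R1C2 = 2.
E is a freebie, which forces R1C3 = 1.
Column 1 already has 3, which forces R3C1 = 1.
Row 3 already has 1, which forces R3C2 = 3.
A is a freebie; hence R3C3 = 2.
Column 1 already has 1; hence R2C1 = 2.
Column 2 already has 3, so R2C2 = 1.
2 is placed in column 3, leaving R2C3 = 3.
Filled in: 3 2 1 / 2 1 3 / 1 3 2.

1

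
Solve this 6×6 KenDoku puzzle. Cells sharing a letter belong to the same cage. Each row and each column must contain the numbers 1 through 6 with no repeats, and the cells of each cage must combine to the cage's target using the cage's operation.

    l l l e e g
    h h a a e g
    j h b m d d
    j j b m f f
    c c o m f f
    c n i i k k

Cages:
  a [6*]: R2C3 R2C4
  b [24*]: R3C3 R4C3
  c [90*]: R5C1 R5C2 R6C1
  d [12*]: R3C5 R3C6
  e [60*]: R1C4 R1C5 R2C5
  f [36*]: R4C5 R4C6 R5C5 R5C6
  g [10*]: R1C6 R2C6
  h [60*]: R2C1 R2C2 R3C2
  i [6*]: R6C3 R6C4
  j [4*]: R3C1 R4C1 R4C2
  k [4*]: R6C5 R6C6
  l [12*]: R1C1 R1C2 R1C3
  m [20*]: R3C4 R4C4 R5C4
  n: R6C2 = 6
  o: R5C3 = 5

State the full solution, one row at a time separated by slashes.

Cage o is given, leaving R5C3 = 5.
Cage n is given, which forces R6C2 = 6.
Cage c needs product 90; hence R5C1 = 6.
Column 2 already has 6, which forces R5C2 = 3.
Cage c needs product 90, so R6C1 = 5.
The 3 cells of cage h must have product 60, leaving R2C1 = 3.
The only place for 2 in row 4 is R4C2.
The 3 cells of cage j must have product 4, which forces R3C1 = 2.
Cage j needs product 4, leaving R4C1 = 1.
1 is placed in column 1, leaving R1C1 = 4.
The 3 cells of cage l must have product 12, so R1C2 = 1.
The 3 cells of cage l must have product 12, leaving R1C3 = 3.
Column 3 now contains 3, so R6C3 = 2.
Row 6 now contains 2, leaving R6C4 = 3.
The only place for 4 in row 2 is R2C2.
4 is placed in column 2, leaving R3C2 = 5.
Cage m has product 20, leaving R4C4 = 5.
In row 3, 1 can only go at R3C4, so R3C4 = 1.
Cage a's pair has product 6, leaving R2C3 = 1.
Column 4 already has 1, so R2C4 = 6.
Column 4 already has 1, leaving R5C4 = 4.
Column 4 now contains 6, leaving R1C4 = 2.
The 3 cells of cage e must have product 60, which forces R1C5 = 6.
Row 1 already has 2, leaving R1C6 = 5.
Cage e needs product 60, so R2C5 = 5.
Column 6 already has 5, leaving R2C6 = 2.
Column 5 now contains 6; hence R4C5 = 3.
3 is placed in row 4; hence R4C6 = 6.
2 is placed in column 6; hence R5C6 = 1.
Column 6 already has 1; hence R6C6 = 4.
The two cells of cage b must have product 24, so R3C3 = 6.
Column 5 now contains 3, so R3C5 = 4.
Column 6 already has 4, which forces R3C6 = 3.
Row 4 now contains 6, so R4C3 = 4.
Row 5 now contains 1, leaving R5C5 = 2.
Row 6 now contains 4, which forces R6C5 = 1.

4 1 3 2 6 5 / 3 4 1 6 5 2 / 2 5 6 1 4 3 / 1 2 4 5 3 6 / 6 3 5 4 2 1 / 5 6 2 3 1 4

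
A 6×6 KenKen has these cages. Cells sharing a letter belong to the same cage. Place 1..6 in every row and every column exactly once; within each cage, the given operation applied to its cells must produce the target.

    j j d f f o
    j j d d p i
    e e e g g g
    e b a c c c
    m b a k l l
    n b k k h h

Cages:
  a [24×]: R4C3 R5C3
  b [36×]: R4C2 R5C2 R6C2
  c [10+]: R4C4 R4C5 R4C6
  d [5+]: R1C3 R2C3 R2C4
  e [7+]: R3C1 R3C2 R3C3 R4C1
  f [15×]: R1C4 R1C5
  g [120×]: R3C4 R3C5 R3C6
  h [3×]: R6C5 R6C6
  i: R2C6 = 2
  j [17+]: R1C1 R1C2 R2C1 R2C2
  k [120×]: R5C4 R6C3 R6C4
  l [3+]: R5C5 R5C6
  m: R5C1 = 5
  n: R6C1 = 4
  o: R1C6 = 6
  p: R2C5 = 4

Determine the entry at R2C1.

6

O is a freebie, which forces R1C6 = 6.
Cage p is a single given cell; hence R2C5 = 4.
Cage i is given, which forces R2C6 = 2.
Cage e needs sum 7, so R4C1 = 1.
Cage m is a single given cell, leaving R5C1 = 5.
Column 6 already has 2, leaving R5C6 = 1.
Cage n is a single given cell, which forces R6C1 = 4.
Column 6 now contains 1, leaving R6C6 = 3.
Cage d has sum 5, leaving R1C3 = 1.
The 4 cells of cage j must have sum 17, which forces R2C1 = 6.
Cage d has sum 5; hence R2C3 = 3.
2 is placed in row 2, so R2C4 = 1.
3 is placed in column 3; hence R3C3 = 2.
Cage c needs sum 10, which forces R4C6 = 5.
Cage k has product 120; hence R5C4 = 4.
Row 5 now contains 1, so R5C5 = 2.
Row 6 already has 3; hence R6C5 = 1.
Cage j has sum 17, leaving R1C1 = 2.
Cage j has sum 17, so R1C2 = 4.
Row 2 now contains 3, so R2C2 = 5.
2 is placed in row 3, which forces R3C1 = 3.
The 4 cells of cage e must have sum 7, which forces R3C2 = 1.
Column 6 now contains 5, which forces R3C6 = 4.
Cage a's pair has product 24, leaving R4C3 = 4.
The 3 cells of cage c must have sum 10, so R4C4 = 2.
2 is placed in column 5; hence R4C5 = 3.
4 is placed in row 5, which forces R5C3 = 6.
Column 3 now contains 6, which forces R6C3 = 5.
Row 6 already has 5, which forces R6C4 = 6.
Cage f needs two cells with product 15, so R1C4 = 3.
Column 5 already has 3, leaving R1C5 = 5.
Column 4 already has 6, so R3C4 = 5.
Cage g needs product 120, leaving R3C5 = 6.
3 is placed in row 4; hence R4C2 = 6.
Row 5 now contains 6, leaving R5C2 = 3.
Row 6 now contains 6, leaving R6C2 = 2.
Completed grid: 2 4 1 3 5 6 / 6 5 3 1 4 2 / 3 1 2 5 6 4 / 1 6 4 2 3 5 / 5 3 6 4 2 1 / 4 2 5 6 1 3.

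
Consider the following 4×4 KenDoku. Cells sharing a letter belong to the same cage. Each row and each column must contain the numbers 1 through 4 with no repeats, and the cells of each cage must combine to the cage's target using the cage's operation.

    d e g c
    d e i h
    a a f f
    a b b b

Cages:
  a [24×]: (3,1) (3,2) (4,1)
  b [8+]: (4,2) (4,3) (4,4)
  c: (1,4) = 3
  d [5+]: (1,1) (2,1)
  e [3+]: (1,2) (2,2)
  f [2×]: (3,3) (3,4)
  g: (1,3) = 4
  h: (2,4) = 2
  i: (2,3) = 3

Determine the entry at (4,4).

Cage g is a single given cell, leaving (1,3) = 4.
Cage c is a single given cell, which forces (1,4) = 3.
I is a freebie, which forces (2,3) = 3.
Cage h is a single given cell, leaving (2,4) = 2.
Column 4 now contains 2, so (3,4) = 1.
3 is placed in column 3; hence (4,3) = 1.
Column 4 now contains 1, so (4,4) = 4.
The two cells of cage d must have sum 5, so (1,1) = 1.
The two cells of cage e must have sum 3, so (1,2) = 2.
Cage d's pair has sum 5, so (2,1) = 4.
2 is placed in row 2; hence (2,2) = 1.
Row 3 already has 1; hence (3,3) = 2.
Row 4 now contains 4, leaving (4,2) = 3.
Row 3 now contains 2, leaving (3,1) = 3.
Column 2 already has 3, leaving (3,2) = 4.
Row 4 now contains 3, which forces (4,1) = 2.
Completed grid: 1 2 4 3 / 4 1 3 2 / 3 4 2 1 / 2 3 1 4.

4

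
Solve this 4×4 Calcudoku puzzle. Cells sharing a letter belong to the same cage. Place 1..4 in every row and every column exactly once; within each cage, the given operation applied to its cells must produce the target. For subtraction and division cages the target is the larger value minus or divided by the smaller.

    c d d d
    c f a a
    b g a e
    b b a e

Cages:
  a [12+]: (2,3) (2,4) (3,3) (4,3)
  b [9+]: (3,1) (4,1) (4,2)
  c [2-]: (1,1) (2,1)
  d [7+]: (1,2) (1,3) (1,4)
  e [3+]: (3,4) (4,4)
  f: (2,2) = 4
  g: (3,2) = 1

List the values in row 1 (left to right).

3 2 1 4

F is a freebie; hence (2,2) = 4.
Row 2 now contains 4, which forces (2,4) = 3.
G is a freebie, so (3,2) = 1.
Row 3 now contains 1; hence (3,4) = 2.
Column 4 now contains 2; hence (4,4) = 1.
Column 2 already has 1, leaving (1,2) = 2.
The 3 cells of cage d must have sum 7; hence (1,3) = 1.
Column 4 already has 1, so (1,4) = 4.
Cage a needs sum 12; hence (2,3) = 2.
Column 2 now contains 2; hence (4,2) = 3.
Row 4 already has 3, which forces (4,3) = 4.
4 is placed in row 1, so (1,1) = 3.
Row 2 now contains 2, so (2,1) = 1.
The 3 cells of cage b must have sum 9, so (3,1) = 4.
4 is placed in column 3, leaving (3,3) = 3.
4 is placed in row 4, which forces (4,1) = 2.
Filled in: 3 2 1 4 / 1 4 2 3 / 4 1 3 2 / 2 3 4 1.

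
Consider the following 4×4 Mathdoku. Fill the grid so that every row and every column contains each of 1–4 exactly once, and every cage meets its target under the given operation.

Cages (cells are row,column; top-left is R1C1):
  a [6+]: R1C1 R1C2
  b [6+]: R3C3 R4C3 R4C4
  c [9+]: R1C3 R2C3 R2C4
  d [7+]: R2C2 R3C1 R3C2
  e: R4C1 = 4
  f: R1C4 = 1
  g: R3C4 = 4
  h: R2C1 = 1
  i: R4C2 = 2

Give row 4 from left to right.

F is a freebie; hence R1C4 = 1.
H is a freebie; hence R2C1 = 1.
G is a freebie, leaving R3C4 = 4.
E is a freebie, which forces R4C1 = 4.
I is a freebie, so R4C2 = 2.
Row 4 now contains 2, so R4C4 = 3.
Column 1 already has 4, which forces R1C1 = 2.
Column 2 already has 2, which forces R1C2 = 4.
Row 1 now contains 4, which forces R1C3 = 3.
Column 2 now contains 4, so R2C2 = 3.
3 is placed in column 3; hence R2C3 = 4.
Column 4 already has 3, so R2C4 = 2.
Column 1 now contains 2, which forces R3C1 = 3.
Cage d needs sum 7, so R3C2 = 1.
Cage b needs sum 6, which forces R3C3 = 2.
Row 4 already has 3, leaving R4C3 = 1.
Completed grid: 2 4 3 1 / 1 3 4 2 / 3 1 2 4 / 4 2 1 3.

4 2 1 3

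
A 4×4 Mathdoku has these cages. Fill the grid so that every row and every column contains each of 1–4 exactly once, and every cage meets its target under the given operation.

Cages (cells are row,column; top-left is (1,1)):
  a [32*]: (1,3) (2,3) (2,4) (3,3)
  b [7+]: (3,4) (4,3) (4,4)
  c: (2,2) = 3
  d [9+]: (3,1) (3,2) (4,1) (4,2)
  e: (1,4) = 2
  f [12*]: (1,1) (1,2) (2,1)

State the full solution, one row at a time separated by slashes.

E is a freebie, which forces (1,4) = 2.
Cage c is a single given cell, leaving (2,2) = 3.
Cage a needs product 32; hence (2,4) = 4.
Cage f needs product 12; hence (1,1) = 3.
Cage f needs product 12, which forces (1,2) = 4.
4 is placed in row 1, so (1,3) = 1.
Cage f needs product 12, so (2,1) = 1.
Column 3 already has 1; hence (2,3) = 2.
Column 3 now contains 2, which forces (3,3) = 4.
The 3 cells of cage b must have sum 7; hence (3,4) = 3.
Cage b has sum 7, so (4,3) = 3.
The 3 cells of cage b must have sum 7, so (4,4) = 1.
Row 3 now contains 4, so (3,1) = 2.
The 4 cells of cage d must have sum 9; hence (3,2) = 1.
Cage d has sum 9, leaving (4,1) = 4.
1 is placed in row 4, which forces (4,2) = 2.

3 4 1 2 / 1 3 2 4 / 2 1 4 3 / 4 2 3 1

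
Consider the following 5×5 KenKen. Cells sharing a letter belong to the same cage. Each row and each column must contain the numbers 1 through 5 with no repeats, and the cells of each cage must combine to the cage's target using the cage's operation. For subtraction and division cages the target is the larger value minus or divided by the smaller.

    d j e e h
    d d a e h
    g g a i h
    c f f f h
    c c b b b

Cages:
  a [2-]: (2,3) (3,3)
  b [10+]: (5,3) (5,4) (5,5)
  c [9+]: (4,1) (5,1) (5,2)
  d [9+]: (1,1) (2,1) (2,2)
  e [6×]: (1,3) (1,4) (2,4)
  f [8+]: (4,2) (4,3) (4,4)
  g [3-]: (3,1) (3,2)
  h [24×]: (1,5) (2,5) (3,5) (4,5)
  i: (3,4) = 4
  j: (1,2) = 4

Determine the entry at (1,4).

J is a freebie, leaving (1,2) = 4.
I is a freebie; hence (3,4) = 4.
The only place for 5 in row 1 is (1,1).
Column 1 now contains 5, so (3,1) = 2.
Cage g needs two cells with difference 3, leaving (3,2) = 5.
Cage c has sum 9; hence (5,2) = 2.
Row 2 needs a 4, and only (2,5) is open for it.
Cage b needs sum 10, which forces (5,3) = 4.
The 3 cells of cage c must have sum 9; hence (4,1) = 4.
The 3 cells of cage f must have sum 8; hence (4,2) = 1.
Row 5 already has 4, which forces (5,1) = 3.
Column 1 now contains 3; hence (2,1) = 1.
Column 2 now contains 1; hence (2,2) = 3.
3 is placed in row 2, so (2,3) = 5.
3 is placed in row 2, so (2,4) = 2.
Column 3 already has 5, which forces (4,3) = 2.
2 is placed in column 4, leaving (4,4) = 5.
2 is placed in row 4; hence (4,5) = 3.
5 is placed in column 4; hence (5,4) = 1.
Row 5 now contains 1, which forces (5,5) = 5.
The 3 cells of cage e must have product 6, so (1,3) = 1.
Column 4 now contains 1, leaving (1,4) = 3.
Cage h needs product 24, leaving (1,5) = 2.
Cage a needs two cells with difference 2; hence (3,3) = 3.
Column 5 now contains 3, which forces (3,5) = 1.
Filled in: 5 4 1 3 2 / 1 3 5 2 4 / 2 5 3 4 1 / 4 1 2 5 3 / 3 2 4 1 5.

3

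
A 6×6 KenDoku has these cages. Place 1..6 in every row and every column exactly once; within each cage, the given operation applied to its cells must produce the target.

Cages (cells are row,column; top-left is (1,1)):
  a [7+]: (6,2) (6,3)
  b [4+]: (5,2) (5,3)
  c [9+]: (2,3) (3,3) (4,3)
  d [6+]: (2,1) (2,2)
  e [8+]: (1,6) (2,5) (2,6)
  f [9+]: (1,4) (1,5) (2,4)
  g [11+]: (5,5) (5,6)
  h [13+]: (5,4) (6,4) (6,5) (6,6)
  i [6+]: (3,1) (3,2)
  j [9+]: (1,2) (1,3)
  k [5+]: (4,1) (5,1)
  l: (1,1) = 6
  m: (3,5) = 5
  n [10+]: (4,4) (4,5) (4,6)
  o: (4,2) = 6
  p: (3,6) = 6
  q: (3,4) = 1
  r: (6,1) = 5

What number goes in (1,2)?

Cage l is a single given cell, so (1,1) = 6.
Q is a freebie, leaving (3,4) = 1.
Cage m is given; hence (3,5) = 5.
Cage p is a single given cell, leaving (3,6) = 6.
Cage o is a single given cell, which forces (4,2) = 6.
Column 5 already has 5, leaving (5,5) = 6.
Column 6 already has 6, leaving (5,6) = 5.
R is a freebie, which forces (6,1) = 5.
Cage n has sum 10, which forces (4,4) = 5.
In row 3, 3 can only go at (3,3), so (3,3) = 3.
Cage b's pair has sum 4, leaving (5,2) = 3.
Column 3 already has 3; hence (5,3) = 1.
Column 2 already has 3, which forces (6,2) = 1.
The two cells of cage a must have sum 7, so (6,3) = 6.
The 4 cells of cage h must have sum 13, which forces (5,4) = 4.
The two cells of cage k must have sum 5, so (4,1) = 3.
Row 5 already has 4, which forces (5,1) = 2.
Column 1 already has 2, so (3,1) = 4.
The two cells of cage i must have sum 6, so (3,2) = 2.
4 is placed in column 1; hence (2,1) = 1.
Column 2 now contains 2; hence (2,2) = 5.
5 is placed in column 2, leaving (1,2) = 4.
The two cells of cage j must have sum 9; hence (1,3) = 5.
Row 1 already has 4, which forces (1,5) = 1.
1 is placed in column 5, leaving (4,5) = 4.
Row 4 already has 4; hence (4,6) = 1.
Cage f needs sum 9, which forces (1,4) = 2.
Row 1 now contains 2, leaving (1,6) = 3.
Cage c has sum 9; hence (2,3) = 4.
Cage f needs sum 9; hence (2,4) = 6.
Row 2 now contains 4; hence (2,6) = 2.
Row 4 already has 4; hence (4,3) = 2.
2 is placed in column 4, leaving (6,4) = 3.
Row 6 already has 3; hence (6,5) = 2.
Cage h needs sum 13; hence (6,6) = 4.
Row 2 now contains 2; hence (2,5) = 3.
Completed grid: 6 4 5 2 1 3 / 1 5 4 6 3 2 / 4 2 3 1 5 6 / 3 6 2 5 4 1 / 2 3 1 4 6 5 / 5 1 6 3 2 4.

4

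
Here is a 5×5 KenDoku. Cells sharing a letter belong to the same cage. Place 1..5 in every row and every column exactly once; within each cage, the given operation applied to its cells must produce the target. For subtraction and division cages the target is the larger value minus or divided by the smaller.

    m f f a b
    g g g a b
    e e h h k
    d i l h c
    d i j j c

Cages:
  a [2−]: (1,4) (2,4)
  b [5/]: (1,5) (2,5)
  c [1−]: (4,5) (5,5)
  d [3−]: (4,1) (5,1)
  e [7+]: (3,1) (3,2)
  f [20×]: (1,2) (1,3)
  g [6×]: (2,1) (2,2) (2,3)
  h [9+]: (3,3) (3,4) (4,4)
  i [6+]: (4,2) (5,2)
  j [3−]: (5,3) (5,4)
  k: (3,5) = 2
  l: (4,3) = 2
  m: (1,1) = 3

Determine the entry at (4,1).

5

Cage m is a single given cell, which forces (1,1) = 3.
K is a freebie, which forces (3,5) = 2.
Cage l is a single given cell, which forces (4,3) = 2.
Cage e needs two cells with sum 7, so (3,1) = 4.
Cage e's pair has sum 7, so (3,2) = 3.
Cage g has product 6, which forces (2,3) = 3.
Cage d's pair has difference 3, so (4,1) = 5.
The 3 cells of cage h must have sum 9, leaving (4,4) = 3.
3 is placed in row 4, so (4,5) = 4.
The two cells of cage d must have difference 3; hence (5,1) = 2.
Column 1 now contains 2, so (2,1) = 1.
Cage g needs product 6, so (2,2) = 2.
2 is placed in row 2, so (2,4) = 4.
Row 2 already has 1, so (2,5) = 5.
Row 4 already has 4, leaving (4,2) = 1.
Cage i needs two cells with sum 6, leaving (5,2) = 5.
Column 4 now contains 4; hence (5,4) = 1.
5 is placed in column 5; hence (5,5) = 3.
Column 2 now contains 5; hence (1,2) = 4.
The two cells of cage f must have product 20, so (1,3) = 5.
Column 4 now contains 4, leaving (1,4) = 2.
5 is placed in column 5, so (1,5) = 1.
Cage h needs sum 9, which forces (3,3) = 1.
1 is placed in column 4, which forces (3,4) = 5.
1 is placed in row 5, so (5,3) = 4.
Filled in: 3 4 5 2 1 / 1 2 3 4 5 / 4 3 1 5 2 / 5 1 2 3 4 / 2 5 4 1 3.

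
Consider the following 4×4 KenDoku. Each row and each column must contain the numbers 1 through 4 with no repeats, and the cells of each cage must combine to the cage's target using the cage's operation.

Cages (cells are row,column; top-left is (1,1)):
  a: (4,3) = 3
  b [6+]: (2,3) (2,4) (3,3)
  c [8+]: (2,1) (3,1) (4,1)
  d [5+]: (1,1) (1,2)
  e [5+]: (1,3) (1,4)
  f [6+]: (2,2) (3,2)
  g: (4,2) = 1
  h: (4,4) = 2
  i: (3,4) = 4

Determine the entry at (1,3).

4

Cage i is given, leaving (3,4) = 4.
G is a freebie, leaving (4,2) = 1.
Cage a is a single given cell; hence (4,3) = 3.
H is a freebie, which forces (4,4) = 2.
The two cells of cage f must have sum 6, so (2,2) = 4.
Row 3 now contains 4, so (3,2) = 2.
2 is placed in row 3, so (3,3) = 1.
Row 4 already has 3, leaving (4,1) = 4.
Cage d needs two cells with sum 5, so (1,1) = 2.
2 is placed in column 2, leaving (1,2) = 3.
Row 1 already has 2, leaving (1,3) = 4.
Row 1 now contains 3; hence (1,4) = 1.
The 3 cells of cage c must have sum 8, leaving (2,1) = 1.
Column 3 now contains 1, leaving (2,3) = 2.
The 3 cells of cage b must have sum 6; hence (2,4) = 3.
Row 3 now contains 1; hence (3,1) = 3.
The full grid is 2 3 4 1 / 1 4 2 3 / 3 2 1 4 / 4 1 3 2.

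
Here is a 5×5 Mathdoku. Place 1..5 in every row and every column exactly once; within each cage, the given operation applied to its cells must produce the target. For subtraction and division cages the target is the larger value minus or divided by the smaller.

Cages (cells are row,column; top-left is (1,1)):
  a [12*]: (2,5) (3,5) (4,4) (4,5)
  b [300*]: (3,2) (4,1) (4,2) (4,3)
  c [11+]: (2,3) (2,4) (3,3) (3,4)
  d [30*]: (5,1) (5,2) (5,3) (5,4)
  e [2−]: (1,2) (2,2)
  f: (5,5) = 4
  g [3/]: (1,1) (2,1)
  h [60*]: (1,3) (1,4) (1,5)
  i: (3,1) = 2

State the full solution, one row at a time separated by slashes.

1 2 3 4 5 / 3 4 1 5 2 / 2 5 4 1 3 / 4 3 5 2 1 / 5 1 2 3 4

I is a freebie; hence (3,1) = 2.
Cage b has product 300; hence (3,2) = 5.
Cage f is a single given cell, which forces (5,5) = 4.
Cage a needs product 12, leaving (2,5) = 2.
Cage a needs product 12, leaving (4,4) = 2.
In row 1, 2 can only go at (1,2), so (1,2) = 2.
Cage e's pair has difference 2, leaving (2,2) = 4.
4 is placed in column 2, so (4,2) = 3.
Row 4 now contains 3, so (4,5) = 1.
3 is placed in column 2; hence (5,2) = 1.
The 4 cells of cage d must have product 30, so (5,3) = 2.
Column 5 already has 1, leaving (3,5) = 3.
Column 5 now contains 3, leaving (1,5) = 5.
In row 1, 1 can only go at (1,1), so (1,1) = 1.
Column 1 already has 1; hence (2,1) = 3.
Column 1 now contains 3, leaving (5,1) = 5.
Row 5 already has 5; hence (5,4) = 3.
Cage h has product 60, leaving (1,3) = 3.
Column 4 now contains 3; hence (1,4) = 4.
4 is placed in column 4; hence (3,4) = 1.
5 is placed in column 1, which forces (4,1) = 4.
Cage b needs product 300, so (4,3) = 5.
Column 3 already has 5, so (2,3) = 1.
Column 4 already has 1, which forces (2,4) = 5.
Row 3 already has 1; hence (3,3) = 4.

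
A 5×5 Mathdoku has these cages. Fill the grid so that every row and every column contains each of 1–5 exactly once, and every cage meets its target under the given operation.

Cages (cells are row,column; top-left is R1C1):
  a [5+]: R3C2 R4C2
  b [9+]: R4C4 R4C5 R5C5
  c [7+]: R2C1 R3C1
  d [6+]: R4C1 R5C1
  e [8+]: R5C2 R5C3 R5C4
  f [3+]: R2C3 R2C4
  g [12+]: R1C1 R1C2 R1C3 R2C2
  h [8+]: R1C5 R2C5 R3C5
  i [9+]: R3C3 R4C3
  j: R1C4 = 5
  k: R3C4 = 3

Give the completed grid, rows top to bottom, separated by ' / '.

2 4 1 5 3 / 3 5 2 1 4 / 4 2 5 3 1 / 1 3 4 2 5 / 5 1 3 4 2

J is a freebie, so R1C4 = 5.
Cage k is a single given cell, which forces R3C4 = 3.
The only place for 5 in row 3 is R3C3.
5 is placed in column 3, so R4C3 = 4.
Row 3 needs a 1, and only R3C5 is open for it.
Column 4 needs a 4, and only R5C4 is open for it.
Row 4 needs a 2, and only R4C4 is open for it.
The two cells of cage f must have sum 3, so R2C3 = 2.
Column 4 already has 2, which forces R2C4 = 1.
Cage b has sum 9, which forces R4C5 = 5.
Cage b needs sum 9; hence R5C5 = 2.
Row 4 now contains 5, so R4C1 = 1.
1 is placed in row 4, leaving R4C2 = 3.
Cage d needs two cells with sum 6, so R5C1 = 5.
Column 2 already has 3, leaving R5C2 = 1.
Row 5 now contains 1, so R5C3 = 3.
Column 3 already has 3; hence R1C3 = 1.
Column 1 now contains 5; hence R2C1 = 3.
Cage g has sum 12, leaving R2C2 = 5.
3 is placed in row 2, which forces R2C5 = 4.
Cage c's pair has sum 7; hence R3C1 = 4.
The two cells of cage a must have sum 5, which forces R3C2 = 2.
Column 1 already has 4; hence R1C1 = 2.
Column 2 now contains 2, leaving R1C2 = 4.
4 is placed in column 5; hence R1C5 = 3.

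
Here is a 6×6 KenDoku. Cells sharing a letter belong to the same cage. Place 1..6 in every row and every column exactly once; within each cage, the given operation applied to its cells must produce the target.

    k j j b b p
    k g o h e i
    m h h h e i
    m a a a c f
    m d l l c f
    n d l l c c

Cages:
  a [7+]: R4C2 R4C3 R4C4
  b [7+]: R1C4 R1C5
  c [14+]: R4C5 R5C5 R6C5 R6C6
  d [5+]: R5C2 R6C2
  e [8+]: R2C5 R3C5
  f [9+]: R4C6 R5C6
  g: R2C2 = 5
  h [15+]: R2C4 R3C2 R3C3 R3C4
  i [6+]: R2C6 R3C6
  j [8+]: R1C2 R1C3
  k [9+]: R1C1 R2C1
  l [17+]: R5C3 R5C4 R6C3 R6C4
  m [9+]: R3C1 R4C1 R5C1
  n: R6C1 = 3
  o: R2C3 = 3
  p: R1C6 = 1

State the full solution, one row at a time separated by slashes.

5 6 2 3 4 1 / 4 5 3 1 6 2 / 1 3 5 6 2 4 / 6 2 1 4 5 3 / 2 1 4 5 3 6 / 3 4 6 2 1 5

Cage p is given, which forces R1C6 = 1.
Cage g is given, leaving R2C2 = 5.
Cage o is a single given cell, leaving R2C3 = 3.
Cage n is given, so R6C1 = 3.
Cage k needs two cells with sum 9, leaving R1C1 = 5.
Cage k needs two cells with sum 9, leaving R2C1 = 4.
Row 2 already has 4, leaving R2C6 = 2.
2 is placed in column 6, leaving R3C6 = 4.
2 is placed in row 2, so R2C5 = 6.
The two cells of cage e must have sum 8, leaving R3C5 = 2.
Row 2 already has 6, leaving R2C4 = 1.
In row 3, 1 can only go at R3C1, so R3C1 = 1.
The only place for 5 in row 4 is R4C5.
The 4 cells of cage c must have sum 14, which forces R5C5 = 3.
Row 5 now contains 3, leaving R5C6 = 6.
Cage c has sum 14, leaving R6C5 = 1.
The 4 cells of cage c must have sum 14, so R6C6 = 5.
Cage b needs two cells with sum 7; hence R1C4 = 3.
Column 5 now contains 3; hence R1C5 = 4.
The 3 cells of cage m must have sum 9, which forces R4C1 = 6.
6 is placed in column 6, leaving R4C6 = 3.
Row 5 now contains 6, which forces R5C1 = 2.
Cage d needs two cells with sum 5; hence R5C2 = 1.
The two cells of cage d must have sum 5, which forces R6C2 = 4.
Cage h needs sum 15, which forces R3C2 = 3.
Column 2 already has 4, leaving R4C2 = 2.
The 3 cells of cage a must have sum 7, so R4C3 = 1.
The 3 cells of cage a must have sum 7, leaving R4C4 = 4.
4 is placed in column 4, leaving R5C4 = 5.
Column 2 now contains 2, which forces R1C2 = 6.
Cage j's pair has sum 8, leaving R1C3 = 2.
Cage h has sum 15, so R3C3 = 5.
Column 4 now contains 5, leaving R3C4 = 6.
5 is placed in row 5, which forces R5C3 = 4.
2 is placed in column 3, so R6C3 = 6.
Column 4 already has 6, leaving R6C4 = 2.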